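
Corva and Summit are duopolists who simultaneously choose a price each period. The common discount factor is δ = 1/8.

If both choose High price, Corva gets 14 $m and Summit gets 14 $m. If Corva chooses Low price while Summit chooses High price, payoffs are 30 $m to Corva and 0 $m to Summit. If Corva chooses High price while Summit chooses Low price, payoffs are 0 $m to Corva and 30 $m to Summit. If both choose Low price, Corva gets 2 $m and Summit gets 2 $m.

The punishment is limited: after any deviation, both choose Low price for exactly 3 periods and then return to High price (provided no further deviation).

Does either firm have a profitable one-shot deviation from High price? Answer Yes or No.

Yes

A one-shot deviation gives 30 now, then 2 for 3 periods, then back to 14.
Gain from deviating: (30−14) today; loss: (14−2) in each of the next 3 periods.
No-deviation condition: (14−2)(δ+…+δ^3) ≥ 30−14, i.e. δ+…+δ^3 ≥ 4/3.
At δ = 1/8: δ+…+δ^3 = 0.1426 < 1.3333.
So cooperation is not sustainable.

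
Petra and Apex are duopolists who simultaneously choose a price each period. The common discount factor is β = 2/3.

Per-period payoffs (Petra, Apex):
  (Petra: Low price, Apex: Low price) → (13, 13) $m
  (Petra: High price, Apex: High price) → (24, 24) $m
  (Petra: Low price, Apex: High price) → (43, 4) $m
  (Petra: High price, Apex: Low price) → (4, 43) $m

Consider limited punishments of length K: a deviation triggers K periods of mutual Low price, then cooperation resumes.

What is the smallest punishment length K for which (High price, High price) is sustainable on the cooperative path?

5

No profitable deviation requires (24−13)(β+…+β^K) ≥ 43−24, i.e. β+…+β^K ≥ 19/11 ≈ 1.7273.
With β = 2/3, the partial sums are K=1: 0.6667, K=2: 1.1111, K=3: 1.4074, K=4: 1.6049, K=5: 1.7366.
K = 5 is the first length at which the sum reaches 1.7273.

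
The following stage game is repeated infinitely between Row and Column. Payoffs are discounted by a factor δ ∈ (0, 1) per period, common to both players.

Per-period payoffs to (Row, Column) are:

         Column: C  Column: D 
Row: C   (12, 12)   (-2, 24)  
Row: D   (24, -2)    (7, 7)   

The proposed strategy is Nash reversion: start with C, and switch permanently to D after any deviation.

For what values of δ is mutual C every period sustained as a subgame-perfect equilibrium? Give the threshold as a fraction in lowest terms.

12/17

Cooperation forever yields 12 each period: 12/(1−δ).
Deviating yields 24 once, then 7 forever: 24 + 7δ/(1−δ).
No profitable deviation requires 12/(1−δ) ≥ 24 + 7δ/(1−δ).
Multiplying by (1−δ): 12 ≥ 24(1−δ) + 7δ = 24 − 17δ.
So 17δ ≥ 12, i.e. δ ≥ 12/17.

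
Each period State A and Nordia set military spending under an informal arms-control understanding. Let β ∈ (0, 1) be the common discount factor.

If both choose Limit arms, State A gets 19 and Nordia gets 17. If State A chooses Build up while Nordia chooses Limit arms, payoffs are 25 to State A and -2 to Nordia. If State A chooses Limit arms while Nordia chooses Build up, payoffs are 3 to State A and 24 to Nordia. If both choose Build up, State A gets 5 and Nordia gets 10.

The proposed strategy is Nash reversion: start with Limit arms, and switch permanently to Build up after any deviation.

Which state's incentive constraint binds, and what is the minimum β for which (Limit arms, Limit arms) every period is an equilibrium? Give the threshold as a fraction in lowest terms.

Nordia; β ≥ 1/2

For State A: deviation gain 25−19 = 6, per-period punishment loss 19−5 = 14. IC gives β ≥ 6/20 = 3/10.
For Nordia: gain 7, loss 7 per period, so β ≥ 7/14 = 1/2.
The tighter constraint is Nordia's, so cooperation needs β ≥ 1/2.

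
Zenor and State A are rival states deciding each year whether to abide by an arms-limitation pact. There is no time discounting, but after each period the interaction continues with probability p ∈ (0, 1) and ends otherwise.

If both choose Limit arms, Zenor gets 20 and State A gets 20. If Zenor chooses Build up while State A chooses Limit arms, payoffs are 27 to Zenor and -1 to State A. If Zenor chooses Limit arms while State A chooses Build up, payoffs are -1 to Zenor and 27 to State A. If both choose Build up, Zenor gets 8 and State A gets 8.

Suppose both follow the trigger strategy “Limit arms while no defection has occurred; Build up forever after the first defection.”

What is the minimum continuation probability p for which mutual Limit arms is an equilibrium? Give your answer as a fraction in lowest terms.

Expected cooperation value is 20 + p·20 + p²·20 + … = 20/(1−p); deviation gives 27 + p·8/(1−p).
20 ≥ 27(1−p) + 8p ⇒ 19p ≥ 7 ⇒ p ≥ 7/19.

7/19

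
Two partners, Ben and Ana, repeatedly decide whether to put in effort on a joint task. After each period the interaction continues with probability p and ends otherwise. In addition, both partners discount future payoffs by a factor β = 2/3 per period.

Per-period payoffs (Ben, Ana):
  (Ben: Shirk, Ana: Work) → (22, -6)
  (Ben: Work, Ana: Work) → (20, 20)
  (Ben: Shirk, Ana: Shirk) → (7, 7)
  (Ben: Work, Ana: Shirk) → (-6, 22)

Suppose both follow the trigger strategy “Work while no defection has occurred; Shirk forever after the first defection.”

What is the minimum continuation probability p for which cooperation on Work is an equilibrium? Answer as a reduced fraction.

With continuation probability p and discount β, the effective per-period discount factor is βp.
Grim-trigger IC: βp ≥ (22−20)/(22−7) = 2/15.
So p ≥ (2/15)/(2/3) = 1/5.

1/5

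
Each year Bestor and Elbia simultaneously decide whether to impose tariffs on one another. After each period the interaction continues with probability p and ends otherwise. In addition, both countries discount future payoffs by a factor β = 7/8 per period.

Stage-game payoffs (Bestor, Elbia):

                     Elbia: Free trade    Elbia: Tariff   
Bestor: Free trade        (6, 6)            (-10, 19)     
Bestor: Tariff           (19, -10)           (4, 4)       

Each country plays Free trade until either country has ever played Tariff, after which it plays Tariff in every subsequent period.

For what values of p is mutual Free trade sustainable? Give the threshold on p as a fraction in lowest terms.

104/105

With continuation probability p and discount β, the effective per-period discount factor is βp.
Grim-trigger IC: βp ≥ (19−6)/(19−4) = 13/15.
So p ≥ (13/15)/(7/8) = 104/105.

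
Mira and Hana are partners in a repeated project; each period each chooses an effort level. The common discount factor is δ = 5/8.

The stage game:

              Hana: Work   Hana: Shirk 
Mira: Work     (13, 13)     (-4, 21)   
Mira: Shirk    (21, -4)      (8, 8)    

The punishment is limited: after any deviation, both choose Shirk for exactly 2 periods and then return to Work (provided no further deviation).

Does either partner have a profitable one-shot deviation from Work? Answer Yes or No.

Yes

Comparing payoff streams over the 3 periods until play realigns: cooperate → 13(1+δ+…+δ^2); deviate → 21 + 8(δ+…+δ^2).
Cooperation is sustained iff (13−8)(δ+…+δ^2) ≥ 21−13.
δ+…+δ^2 = 5/8·(1−(5/8)^2)/(1−5/8) = 1.0156, and (21−13)/(13−8) = 1.6000.
1.0156 < 1.6000, so cooperation is not sustainable.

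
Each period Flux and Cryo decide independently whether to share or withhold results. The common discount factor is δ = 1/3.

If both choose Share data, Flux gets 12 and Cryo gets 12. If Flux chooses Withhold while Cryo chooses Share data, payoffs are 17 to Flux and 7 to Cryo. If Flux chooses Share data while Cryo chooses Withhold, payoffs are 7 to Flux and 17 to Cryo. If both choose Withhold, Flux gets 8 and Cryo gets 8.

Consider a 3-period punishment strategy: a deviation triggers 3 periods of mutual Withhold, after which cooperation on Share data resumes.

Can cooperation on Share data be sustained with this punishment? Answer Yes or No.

No

IC: δ+…+δ^3 ≥ (17−12)/(12−8) = 5/4.
At δ = 1/3: partial sum = 0.4815 < 1.2500. Cooperation not sustainable.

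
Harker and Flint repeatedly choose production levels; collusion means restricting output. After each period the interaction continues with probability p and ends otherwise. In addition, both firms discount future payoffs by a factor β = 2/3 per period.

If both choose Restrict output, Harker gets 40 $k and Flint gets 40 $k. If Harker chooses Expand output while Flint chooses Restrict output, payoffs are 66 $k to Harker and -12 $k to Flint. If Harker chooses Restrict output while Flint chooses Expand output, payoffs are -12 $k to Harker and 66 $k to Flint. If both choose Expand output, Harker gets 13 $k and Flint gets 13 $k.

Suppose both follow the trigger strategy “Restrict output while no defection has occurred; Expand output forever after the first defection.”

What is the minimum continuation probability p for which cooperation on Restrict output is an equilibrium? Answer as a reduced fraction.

With continuation probability p and discount β, the effective per-period discount factor is βp.
Grim-trigger IC: βp ≥ (66−40)/(66−13) = 26/53.
So p ≥ (26/53)/(2/3) = 39/53.

39/53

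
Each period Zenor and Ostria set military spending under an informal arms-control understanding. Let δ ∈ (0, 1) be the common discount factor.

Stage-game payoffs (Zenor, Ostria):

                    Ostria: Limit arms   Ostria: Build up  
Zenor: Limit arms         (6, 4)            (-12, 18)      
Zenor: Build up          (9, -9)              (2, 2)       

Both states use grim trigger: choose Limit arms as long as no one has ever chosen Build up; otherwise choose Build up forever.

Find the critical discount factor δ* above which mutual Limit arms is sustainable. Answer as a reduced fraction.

7/8

Zenor's threshold: (9−6)/(9−2) = 3/7.
Ostria's threshold: (18−4)/(18−2) = 7/8.
3/7 < 7/8, so Ostria binds and δ* = 7/8.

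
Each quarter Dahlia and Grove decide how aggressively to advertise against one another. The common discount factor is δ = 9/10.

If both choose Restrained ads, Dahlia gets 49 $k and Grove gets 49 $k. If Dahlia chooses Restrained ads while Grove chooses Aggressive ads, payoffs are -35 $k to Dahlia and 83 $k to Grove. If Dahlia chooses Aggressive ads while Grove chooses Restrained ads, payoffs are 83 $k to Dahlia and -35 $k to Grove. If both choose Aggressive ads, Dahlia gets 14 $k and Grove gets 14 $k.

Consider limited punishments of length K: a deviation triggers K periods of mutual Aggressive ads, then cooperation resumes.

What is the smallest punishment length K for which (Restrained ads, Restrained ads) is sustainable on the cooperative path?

2

Need Σ_{k=1}^{K} δ^k ≥ (83−49)/(49−14) = 0.9714 at δ = 9/10.
At K = 1 the sum is 0.9000 < 0.9714; at K = 2 it is 1.7100 ≥ 0.9714.
So the minimum punishment length is K = 2.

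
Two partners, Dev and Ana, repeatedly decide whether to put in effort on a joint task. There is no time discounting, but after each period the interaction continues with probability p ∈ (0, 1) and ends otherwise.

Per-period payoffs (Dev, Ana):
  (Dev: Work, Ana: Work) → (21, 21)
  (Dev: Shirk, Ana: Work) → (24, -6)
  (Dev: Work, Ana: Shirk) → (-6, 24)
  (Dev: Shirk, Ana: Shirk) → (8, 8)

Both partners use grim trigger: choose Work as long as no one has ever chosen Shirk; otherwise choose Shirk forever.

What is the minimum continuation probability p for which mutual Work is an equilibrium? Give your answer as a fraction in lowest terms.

3/16

With no time discounting, the continuation probability p plays the role of the discount factor.
Grim-trigger IC: 21/(1−p) ≥ 24 + 8p/(1−p) ⇒ p ≥ (24−21)/(24−8) = 3/16.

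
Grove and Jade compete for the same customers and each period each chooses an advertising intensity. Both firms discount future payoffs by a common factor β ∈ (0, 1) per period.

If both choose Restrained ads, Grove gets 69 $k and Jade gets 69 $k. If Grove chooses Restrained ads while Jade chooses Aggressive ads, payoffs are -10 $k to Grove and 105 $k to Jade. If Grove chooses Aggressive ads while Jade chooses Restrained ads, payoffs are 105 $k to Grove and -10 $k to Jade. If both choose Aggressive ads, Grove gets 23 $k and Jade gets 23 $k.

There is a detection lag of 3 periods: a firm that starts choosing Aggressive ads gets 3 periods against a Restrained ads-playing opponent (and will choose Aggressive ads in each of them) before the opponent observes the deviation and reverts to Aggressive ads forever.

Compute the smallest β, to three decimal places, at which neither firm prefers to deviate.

0.760

Deviating for the 3 undetected periods gains 105−69 = 36 per period over cooperation, then loses 69−23 = 46 per period forever once punishment starts.
Gain: 36(1 + β + … + β^2); loss: 46·β^3/(1−β).
No profitable deviation ⇔ 36(1−β^3) ≤ 46·β^3, i.e. β^3 ≥ 36/(36+46) = 18/41.
Hence β ≥ (18/41)^(1/3) ≈ 0.760.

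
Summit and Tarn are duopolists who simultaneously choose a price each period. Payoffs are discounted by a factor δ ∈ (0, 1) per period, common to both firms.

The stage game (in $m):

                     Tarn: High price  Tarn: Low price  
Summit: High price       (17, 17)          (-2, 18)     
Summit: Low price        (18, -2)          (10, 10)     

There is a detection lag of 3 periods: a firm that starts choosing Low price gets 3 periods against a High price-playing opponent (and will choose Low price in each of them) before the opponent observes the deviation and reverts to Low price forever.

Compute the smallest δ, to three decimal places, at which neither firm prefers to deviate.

The best deviation is to choose Low price for all 3 undetected periods, earning 18 each, then 10 forever once detected.
Deviation value: 18(1−δ^3)/(1−δ) + 10δ^3/(1−δ); cooperation value: 17/(1−δ).
IC: 17 ≥ 18(1−δ^3) + 10δ^3 = 18 − 8δ^3.
So δ^3 ≥ 1/8, giving δ ≥ (1/8)^(1/3) ≈ 0.500.

0.500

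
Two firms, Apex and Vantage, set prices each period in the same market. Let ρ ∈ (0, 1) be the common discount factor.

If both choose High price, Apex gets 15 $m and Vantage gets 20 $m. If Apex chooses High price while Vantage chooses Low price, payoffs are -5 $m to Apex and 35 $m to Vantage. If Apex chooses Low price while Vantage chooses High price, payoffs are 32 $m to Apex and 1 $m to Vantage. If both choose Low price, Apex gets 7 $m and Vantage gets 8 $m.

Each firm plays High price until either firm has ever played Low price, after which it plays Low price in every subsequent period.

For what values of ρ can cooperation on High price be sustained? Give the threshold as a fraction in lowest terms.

17/25

For Apex: deviation gain 32−15 = 17, per-period punishment loss 15−7 = 8. IC gives ρ ≥ 17/25.
For Vantage: gain 15, loss 12 per period, so ρ ≥ 15/27 = 5/9.
The tighter constraint is Apex's, so cooperation needs ρ ≥ 17/25.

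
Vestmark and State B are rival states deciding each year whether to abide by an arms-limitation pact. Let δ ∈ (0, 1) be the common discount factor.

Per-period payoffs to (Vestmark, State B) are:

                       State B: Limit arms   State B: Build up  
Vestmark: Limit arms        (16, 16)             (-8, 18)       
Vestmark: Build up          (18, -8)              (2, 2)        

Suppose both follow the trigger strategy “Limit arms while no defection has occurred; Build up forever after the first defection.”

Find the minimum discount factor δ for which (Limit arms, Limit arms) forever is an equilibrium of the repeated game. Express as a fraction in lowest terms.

1/8

Under grim trigger the critical discount factor is (T−C)/(T−P) with T = 18, C = 16, P = 2.
δ* = (18−16)/(18−2) = 2/16 = 1/8.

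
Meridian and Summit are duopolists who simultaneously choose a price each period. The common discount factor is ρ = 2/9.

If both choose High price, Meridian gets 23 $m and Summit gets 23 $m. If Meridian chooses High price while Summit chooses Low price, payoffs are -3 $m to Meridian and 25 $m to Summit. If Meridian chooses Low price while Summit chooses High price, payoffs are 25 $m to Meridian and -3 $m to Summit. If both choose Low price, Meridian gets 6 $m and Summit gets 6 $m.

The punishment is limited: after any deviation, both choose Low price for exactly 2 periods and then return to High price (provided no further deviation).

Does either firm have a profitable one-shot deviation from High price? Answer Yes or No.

IC: ρ+…+ρ^2 ≥ (25−23)/(23−6) = 2/17.
At ρ = 2/9: partial sum = 0.2716 ≥ 0.1176. Cooperation sustainable.

No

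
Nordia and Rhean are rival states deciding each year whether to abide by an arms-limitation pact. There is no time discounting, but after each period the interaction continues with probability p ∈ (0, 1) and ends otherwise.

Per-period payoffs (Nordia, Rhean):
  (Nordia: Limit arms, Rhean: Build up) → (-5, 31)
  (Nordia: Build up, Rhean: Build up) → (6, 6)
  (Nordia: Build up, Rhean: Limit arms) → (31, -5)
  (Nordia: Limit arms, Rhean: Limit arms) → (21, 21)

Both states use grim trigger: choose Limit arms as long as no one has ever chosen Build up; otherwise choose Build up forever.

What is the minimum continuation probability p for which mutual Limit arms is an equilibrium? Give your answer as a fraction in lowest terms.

Expected cooperation value is 21 + p·21 + p²·21 + … = 21/(1−p); deviation gives 31 + p·6/(1−p).
21 ≥ 31(1−p) + 6p ⇒ 25p ≥ 10 ⇒ p ≥ 10/25 = 2/5.

2/5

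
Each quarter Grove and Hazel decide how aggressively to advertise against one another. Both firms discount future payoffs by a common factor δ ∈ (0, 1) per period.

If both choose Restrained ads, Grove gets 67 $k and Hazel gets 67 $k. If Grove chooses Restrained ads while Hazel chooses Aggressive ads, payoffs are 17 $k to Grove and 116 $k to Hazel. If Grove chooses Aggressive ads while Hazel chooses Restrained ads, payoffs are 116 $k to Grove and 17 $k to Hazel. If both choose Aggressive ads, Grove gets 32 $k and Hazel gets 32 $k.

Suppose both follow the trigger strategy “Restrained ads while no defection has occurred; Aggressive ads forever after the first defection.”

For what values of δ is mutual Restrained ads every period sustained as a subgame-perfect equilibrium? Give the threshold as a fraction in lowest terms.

Cooperation forever yields 67 each period: 67/(1−δ).
Deviating yields 116 once, then 32 forever: 116 + 32δ/(1−δ).
No profitable deviation requires 67/(1−δ) ≥ 116 + 32δ/(1−δ).
Multiplying by (1−δ): 67 ≥ 116(1−δ) + 32δ = 116 − 84δ.
So 84δ ≥ 49, i.e. δ ≥ 49/84 = 7/12.

7/12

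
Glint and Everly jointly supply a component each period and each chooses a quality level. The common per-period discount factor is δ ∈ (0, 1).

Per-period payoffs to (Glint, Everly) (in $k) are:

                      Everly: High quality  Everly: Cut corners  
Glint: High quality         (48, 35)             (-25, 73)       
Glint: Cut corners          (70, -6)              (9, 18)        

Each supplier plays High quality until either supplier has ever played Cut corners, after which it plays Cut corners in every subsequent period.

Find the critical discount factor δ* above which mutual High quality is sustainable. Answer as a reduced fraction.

38/55

Glint: cooperation gives 48 each period; deviation gives 70 once then 9 forever.
  48/(1−δ) ≥ 70 + 9δ/(1−δ) ⇒ δ ≥ 22/61.
Everly: cooperation gives 35 each period; deviation gives 73 once then 18 forever.
  δ ≥ 38/55.
Both must hold, so the binding constraint is Everly's: δ ≥ 38/55.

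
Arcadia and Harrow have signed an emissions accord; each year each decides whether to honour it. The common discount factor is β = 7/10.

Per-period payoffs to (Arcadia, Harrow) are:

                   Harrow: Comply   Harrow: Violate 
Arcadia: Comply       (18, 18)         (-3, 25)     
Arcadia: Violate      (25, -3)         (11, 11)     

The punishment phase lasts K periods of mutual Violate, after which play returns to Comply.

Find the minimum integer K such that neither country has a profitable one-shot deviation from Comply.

2

Need Σ_{k=1}^{K} β^k ≥ (25−18)/(18−11) = 1.0000 at β = 7/10.
At K = 1 the sum is 0.7000 < 1.0000; at K = 2 it is 1.1900 ≥ 1.0000.
So the minimum punishment length is K = 2.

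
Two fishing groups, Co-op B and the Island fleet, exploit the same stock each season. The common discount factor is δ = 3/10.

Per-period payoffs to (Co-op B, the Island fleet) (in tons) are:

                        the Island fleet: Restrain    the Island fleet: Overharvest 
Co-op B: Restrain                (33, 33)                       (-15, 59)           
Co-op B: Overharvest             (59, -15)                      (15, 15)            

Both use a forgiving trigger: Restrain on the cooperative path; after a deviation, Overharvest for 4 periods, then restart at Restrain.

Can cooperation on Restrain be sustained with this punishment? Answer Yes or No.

No

Comparing payoff streams over the 5 periods until play realigns: cooperate → 33(1+δ+…+δ^4); deviate → 59 + 15(δ+…+δ^4).
Cooperation is sustained iff (33−15)(δ+…+δ^4) ≥ 59−33.
δ+…+δ^4 = 3/10·(1−(3/10)^4)/(1−3/10) = 0.4251, and (59−33)/(33−15) = 1.4444.
0.4251 < 1.4444, so cooperation is not sustainable.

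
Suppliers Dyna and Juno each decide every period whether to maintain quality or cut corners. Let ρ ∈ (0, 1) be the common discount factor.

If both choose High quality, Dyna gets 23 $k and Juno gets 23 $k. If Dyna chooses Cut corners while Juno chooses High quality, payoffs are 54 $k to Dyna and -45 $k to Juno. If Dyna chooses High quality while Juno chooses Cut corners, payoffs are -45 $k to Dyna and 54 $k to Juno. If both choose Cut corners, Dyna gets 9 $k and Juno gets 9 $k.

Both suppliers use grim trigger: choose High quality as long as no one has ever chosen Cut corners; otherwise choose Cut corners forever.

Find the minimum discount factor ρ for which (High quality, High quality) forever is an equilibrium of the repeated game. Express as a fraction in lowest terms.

31/45

Under grim trigger the critical discount factor is (T−C)/(T−P) with T = 54, C = 23, P = 9.
ρ* = (54−23)/(54−9) = 31/45.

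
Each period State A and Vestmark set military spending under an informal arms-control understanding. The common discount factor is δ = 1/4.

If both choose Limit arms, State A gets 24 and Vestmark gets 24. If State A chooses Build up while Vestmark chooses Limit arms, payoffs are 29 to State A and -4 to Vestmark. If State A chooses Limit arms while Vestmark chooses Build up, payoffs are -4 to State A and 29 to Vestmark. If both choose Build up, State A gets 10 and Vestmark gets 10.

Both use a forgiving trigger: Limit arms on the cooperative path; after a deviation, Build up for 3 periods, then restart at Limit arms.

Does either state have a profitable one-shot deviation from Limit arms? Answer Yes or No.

A one-shot deviation gives 29 now, then 10 for 3 periods, then back to 24.
Gain from deviating: (29−24) today; loss: (24−10) in each of the next 3 periods.
No-deviation condition: (24−10)(δ+…+δ^3) ≥ 29−24, i.e. δ+…+δ^3 ≥ 5/14.
At δ = 1/4: δ+…+δ^3 = 0.3281 < 0.3571.
So cooperation is not sustainable.

Yes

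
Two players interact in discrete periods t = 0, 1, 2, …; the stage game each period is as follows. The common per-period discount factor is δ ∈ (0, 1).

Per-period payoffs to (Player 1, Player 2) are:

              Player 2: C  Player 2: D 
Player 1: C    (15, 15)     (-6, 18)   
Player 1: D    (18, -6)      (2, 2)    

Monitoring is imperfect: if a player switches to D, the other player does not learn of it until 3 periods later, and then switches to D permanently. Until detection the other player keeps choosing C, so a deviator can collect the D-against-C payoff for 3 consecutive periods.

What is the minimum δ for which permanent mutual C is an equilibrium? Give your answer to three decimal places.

0.572

A deviator earns 18 for 3 periods, then 2 forever; cooperating earns 15 forever. Multiplying the IC by (1−δ):
15 ≥ 18(1−δ^3) + 2δ^3, so 16·δ^3 ≥ 3 and δ^3 ≥ 3/16.
δ ≥ (3/16)^(1/3) ≈ 0.572.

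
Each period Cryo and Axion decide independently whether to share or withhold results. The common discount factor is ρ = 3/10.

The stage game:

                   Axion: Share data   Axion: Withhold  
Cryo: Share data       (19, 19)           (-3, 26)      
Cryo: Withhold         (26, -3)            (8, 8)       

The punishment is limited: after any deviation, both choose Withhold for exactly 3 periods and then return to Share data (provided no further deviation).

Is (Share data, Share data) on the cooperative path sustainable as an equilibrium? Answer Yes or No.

No

Comparing payoff streams over the 4 periods until play realigns: cooperate → 19(1+ρ+…+ρ^3); deviate → 26 + 8(ρ+…+ρ^3).
Cooperation is sustained iff (19−8)(ρ+…+ρ^3) ≥ 26−19.
ρ+…+ρ^3 = 3/10·(1−(3/10)^3)/(1−3/10) = 0.4170, and (26−19)/(19−8) = 0.6364.
0.4170 < 0.6364, so cooperation is not sustainable.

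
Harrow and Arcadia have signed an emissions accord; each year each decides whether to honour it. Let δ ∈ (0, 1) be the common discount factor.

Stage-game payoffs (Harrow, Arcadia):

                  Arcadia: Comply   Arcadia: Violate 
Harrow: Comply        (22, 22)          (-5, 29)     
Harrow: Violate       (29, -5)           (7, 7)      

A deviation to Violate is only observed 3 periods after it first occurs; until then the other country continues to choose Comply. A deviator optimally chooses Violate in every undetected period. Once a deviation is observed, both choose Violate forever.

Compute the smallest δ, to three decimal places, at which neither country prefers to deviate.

0.683

Deviating for the 3 undetected periods gains 29−22 = 7 per period over cooperation, then loses 22−7 = 15 per period forever once punishment starts.
Gain: 7(1 + δ + … + δ^2); loss: 15·δ^3/(1−δ).
No profitable deviation ⇔ 7(1−δ^3) ≤ 15·δ^3, i.e. δ^3 ≥ 7/(7+15) = 7/22.
Hence δ ≥ (7/22)^(1/3) ≈ 0.683.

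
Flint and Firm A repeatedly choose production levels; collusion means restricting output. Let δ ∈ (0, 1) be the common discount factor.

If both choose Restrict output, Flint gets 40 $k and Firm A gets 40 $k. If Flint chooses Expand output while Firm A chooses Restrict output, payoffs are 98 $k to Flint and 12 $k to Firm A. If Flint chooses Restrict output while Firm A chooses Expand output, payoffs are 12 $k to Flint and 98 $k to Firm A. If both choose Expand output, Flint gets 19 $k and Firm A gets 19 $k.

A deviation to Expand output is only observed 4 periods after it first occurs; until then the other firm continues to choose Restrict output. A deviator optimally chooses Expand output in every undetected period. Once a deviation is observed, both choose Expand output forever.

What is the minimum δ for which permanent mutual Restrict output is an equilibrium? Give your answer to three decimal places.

A deviator earns 98 for 4 periods, then 19 forever; cooperating earns 40 forever. Multiplying the IC by (1−δ):
40 ≥ 98(1−δ^4) + 19δ^4, so 79·δ^4 ≥ 58 and δ^4 ≥ 58/79.
δ ≥ (58/79)^(1/4) ≈ 0.926.

0.926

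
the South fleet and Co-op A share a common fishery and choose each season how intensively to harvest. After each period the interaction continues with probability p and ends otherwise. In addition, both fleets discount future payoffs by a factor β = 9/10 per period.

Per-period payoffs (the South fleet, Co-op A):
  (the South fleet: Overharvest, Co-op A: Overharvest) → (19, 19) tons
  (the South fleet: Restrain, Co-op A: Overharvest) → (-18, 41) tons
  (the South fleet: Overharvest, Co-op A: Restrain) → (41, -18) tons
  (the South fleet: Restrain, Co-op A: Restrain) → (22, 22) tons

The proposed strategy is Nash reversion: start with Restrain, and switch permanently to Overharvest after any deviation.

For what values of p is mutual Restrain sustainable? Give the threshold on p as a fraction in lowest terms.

95/99

Expected continuation weight on next period's payoff is β·p = 9/10·p, which plays the role of the discount factor.
Cooperation requires 9/10·p ≥ (41−22)/(41−19) = 19/22, hence p ≥ 95/99.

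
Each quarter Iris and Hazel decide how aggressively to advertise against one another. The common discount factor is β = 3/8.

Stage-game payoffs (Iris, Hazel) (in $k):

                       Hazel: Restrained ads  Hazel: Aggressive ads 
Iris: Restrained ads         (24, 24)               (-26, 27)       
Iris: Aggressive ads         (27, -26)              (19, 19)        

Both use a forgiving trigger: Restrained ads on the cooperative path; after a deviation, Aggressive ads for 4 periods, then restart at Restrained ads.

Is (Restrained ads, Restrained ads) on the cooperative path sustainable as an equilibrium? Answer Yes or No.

IC: β+…+β^4 ≥ (27−24)/(24−19) = 3/5.
At β = 3/8: partial sum = 0.5881 < 0.6000. Cooperation not sustainable.

No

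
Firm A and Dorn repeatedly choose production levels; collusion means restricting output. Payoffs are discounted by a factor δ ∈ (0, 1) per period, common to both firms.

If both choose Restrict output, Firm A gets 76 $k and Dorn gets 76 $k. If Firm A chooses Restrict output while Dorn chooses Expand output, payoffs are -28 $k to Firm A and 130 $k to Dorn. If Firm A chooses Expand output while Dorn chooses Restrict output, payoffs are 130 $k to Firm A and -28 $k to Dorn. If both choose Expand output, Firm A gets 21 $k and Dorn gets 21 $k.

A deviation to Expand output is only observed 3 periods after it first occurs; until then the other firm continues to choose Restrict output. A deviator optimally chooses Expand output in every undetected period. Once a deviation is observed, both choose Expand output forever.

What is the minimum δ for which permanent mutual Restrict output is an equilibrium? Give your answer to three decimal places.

0.791

Deviating for the 3 undetected periods gains 130−76 = 54 per period over cooperation, then loses 76−21 = 55 per period forever once punishment starts.
Gain: 54(1 + δ + … + δ^2); loss: 55·δ^3/(1−δ).
No profitable deviation ⇔ 54(1−δ^3) ≤ 55·δ^3, i.e. δ^3 ≥ 54/(54+55) = 54/109.
Hence δ ≥ (54/109)^(1/3) ≈ 0.791.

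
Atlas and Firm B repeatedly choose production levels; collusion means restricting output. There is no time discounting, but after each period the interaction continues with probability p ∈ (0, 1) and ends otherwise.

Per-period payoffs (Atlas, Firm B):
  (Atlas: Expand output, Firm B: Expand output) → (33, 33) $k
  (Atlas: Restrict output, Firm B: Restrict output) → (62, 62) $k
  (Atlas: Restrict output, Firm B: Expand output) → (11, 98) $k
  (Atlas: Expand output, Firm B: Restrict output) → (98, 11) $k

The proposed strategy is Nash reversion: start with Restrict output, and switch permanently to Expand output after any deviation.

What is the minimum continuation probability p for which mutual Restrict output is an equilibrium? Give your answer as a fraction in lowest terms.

Expected cooperation value is 62 + p·62 + p²·62 + … = 62/(1−p); deviation gives 98 + p·33/(1−p).
62 ≥ 98(1−p) + 33p ⇒ 65p ≥ 36 ⇒ p ≥ 36/65.

36/65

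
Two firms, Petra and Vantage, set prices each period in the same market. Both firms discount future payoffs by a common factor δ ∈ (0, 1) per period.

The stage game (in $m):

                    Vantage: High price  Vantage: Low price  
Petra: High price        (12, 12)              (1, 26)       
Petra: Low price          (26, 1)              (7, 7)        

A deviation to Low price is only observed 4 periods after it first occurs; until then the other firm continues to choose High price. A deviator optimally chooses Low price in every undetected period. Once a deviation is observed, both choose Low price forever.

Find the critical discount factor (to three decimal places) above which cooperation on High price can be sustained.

0.926

The best deviation is to choose Low price for all 4 undetected periods, earning 26 each, then 7 forever once detected.
Deviation value: 26(1−δ^4)/(1−δ) + 7δ^4/(1−δ); cooperation value: 12/(1−δ).
IC: 12 ≥ 26(1−δ^4) + 7δ^4 = 26 − 19δ^4.
So δ^4 ≥ 14/19, giving δ ≥ (14/19)^(1/4) ≈ 0.926.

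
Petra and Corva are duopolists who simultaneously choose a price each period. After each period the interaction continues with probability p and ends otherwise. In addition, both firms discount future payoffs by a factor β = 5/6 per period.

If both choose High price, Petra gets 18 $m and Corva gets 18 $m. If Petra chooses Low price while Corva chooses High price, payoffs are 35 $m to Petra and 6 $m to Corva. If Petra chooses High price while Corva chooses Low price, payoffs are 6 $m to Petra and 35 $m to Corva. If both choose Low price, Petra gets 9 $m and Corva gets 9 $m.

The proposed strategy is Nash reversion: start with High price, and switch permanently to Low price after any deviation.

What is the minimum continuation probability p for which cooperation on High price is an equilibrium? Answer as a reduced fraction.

51/65

Expected continuation weight on next period's payoff is β·p = 5/6·p, which plays the role of the discount factor.
Cooperation requires 5/6·p ≥ (35−18)/(35−9) = 17/26, hence p ≥ 51/65.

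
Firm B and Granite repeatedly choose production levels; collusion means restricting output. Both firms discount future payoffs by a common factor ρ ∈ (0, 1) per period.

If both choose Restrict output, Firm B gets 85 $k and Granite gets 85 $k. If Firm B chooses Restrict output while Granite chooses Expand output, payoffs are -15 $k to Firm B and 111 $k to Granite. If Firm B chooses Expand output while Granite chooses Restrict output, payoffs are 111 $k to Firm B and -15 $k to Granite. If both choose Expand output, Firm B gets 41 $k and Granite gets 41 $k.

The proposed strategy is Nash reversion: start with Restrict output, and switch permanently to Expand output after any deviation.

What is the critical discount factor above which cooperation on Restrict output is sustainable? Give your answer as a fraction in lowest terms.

13/35

85/(1−ρ) ≥ 111 + 41ρ/(1−ρ)
85 ≥ 111 − 70ρ
ρ ≥ 26/70 = 13/35.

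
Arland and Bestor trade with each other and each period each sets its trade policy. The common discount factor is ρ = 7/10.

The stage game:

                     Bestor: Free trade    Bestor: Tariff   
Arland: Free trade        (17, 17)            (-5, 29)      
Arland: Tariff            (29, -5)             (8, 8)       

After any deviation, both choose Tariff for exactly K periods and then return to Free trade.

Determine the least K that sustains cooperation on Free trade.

3

Need Σ_{k=1}^{K} ρ^k ≥ (29−17)/(17−8) = 1.3333 at ρ = 7/10.
At K = 2 the sum is 1.1900 < 1.3333; at K = 3 it is 1.5330 ≥ 1.3333.
So the minimum punishment length is K = 3.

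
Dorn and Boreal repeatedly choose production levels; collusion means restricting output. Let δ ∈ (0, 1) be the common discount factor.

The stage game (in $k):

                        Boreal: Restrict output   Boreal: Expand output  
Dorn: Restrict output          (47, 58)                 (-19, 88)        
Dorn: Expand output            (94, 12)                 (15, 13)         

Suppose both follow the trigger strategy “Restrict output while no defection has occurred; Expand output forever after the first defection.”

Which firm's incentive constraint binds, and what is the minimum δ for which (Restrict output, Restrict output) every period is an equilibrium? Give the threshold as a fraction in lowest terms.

Dorn; δ ≥ 47/79

For Dorn: deviation gain 94−47 = 47, per-period punishment loss 47−15 = 32. IC gives δ ≥ 47/79.
For Boreal: gain 30, loss 45 per period, so δ ≥ 30/75 = 2/5.
The tighter constraint is Dorn's, so cooperation needs δ ≥ 47/79.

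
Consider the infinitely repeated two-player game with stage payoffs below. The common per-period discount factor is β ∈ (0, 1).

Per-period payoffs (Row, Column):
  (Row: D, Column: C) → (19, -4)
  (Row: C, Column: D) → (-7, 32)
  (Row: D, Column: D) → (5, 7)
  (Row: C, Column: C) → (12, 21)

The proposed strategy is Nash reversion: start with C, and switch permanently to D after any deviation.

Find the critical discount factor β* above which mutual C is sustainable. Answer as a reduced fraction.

Row: cooperation gives 12 each period; deviation gives 19 once then 5 forever.
  12/(1−β) ≥ 19 + 5β/(1−β) ⇒ β ≥ 7/14 = 1/2.
Column: cooperation gives 21 each period; deviation gives 32 once then 7 forever.
  β ≥ 11/25.
Both must hold, so the binding constraint is Row's: β ≥ 1/2.

1/2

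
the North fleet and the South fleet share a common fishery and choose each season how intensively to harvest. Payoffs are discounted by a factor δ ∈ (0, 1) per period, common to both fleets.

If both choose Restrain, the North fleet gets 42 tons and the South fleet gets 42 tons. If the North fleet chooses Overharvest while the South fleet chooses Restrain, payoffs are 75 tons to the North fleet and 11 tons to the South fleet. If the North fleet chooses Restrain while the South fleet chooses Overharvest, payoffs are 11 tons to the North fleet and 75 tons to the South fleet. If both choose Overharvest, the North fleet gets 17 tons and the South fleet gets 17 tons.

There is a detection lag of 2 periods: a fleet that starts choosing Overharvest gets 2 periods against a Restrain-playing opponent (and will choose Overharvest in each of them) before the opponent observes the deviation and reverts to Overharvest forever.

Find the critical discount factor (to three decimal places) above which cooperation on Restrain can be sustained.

0.754

A deviator earns 75 for 2 periods, then 17 forever; cooperating earns 42 forever. Multiplying the IC by (1−δ):
42 ≥ 75(1−δ^2) + 17δ^2, so 58·δ^2 ≥ 33 and δ^2 ≥ 33/58.
δ ≥ (33/58)^(1/2) ≈ 0.754.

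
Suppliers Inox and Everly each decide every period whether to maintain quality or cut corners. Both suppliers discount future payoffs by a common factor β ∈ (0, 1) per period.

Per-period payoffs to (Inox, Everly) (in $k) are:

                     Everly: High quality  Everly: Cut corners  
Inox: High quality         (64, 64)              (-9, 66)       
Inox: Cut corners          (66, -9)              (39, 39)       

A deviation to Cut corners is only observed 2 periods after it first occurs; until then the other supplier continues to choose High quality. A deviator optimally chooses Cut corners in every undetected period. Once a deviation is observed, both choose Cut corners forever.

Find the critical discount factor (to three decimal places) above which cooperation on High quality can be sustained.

0.272

A deviator earns 66 for 2 periods, then 39 forever; cooperating earns 64 forever. Multiplying the IC by (1−β):
64 ≥ 66(1−β^2) + 39β^2, so 27·β^2 ≥ 2 and β^2 ≥ 2/27.
β ≥ (2/27)^(1/2) ≈ 0.272.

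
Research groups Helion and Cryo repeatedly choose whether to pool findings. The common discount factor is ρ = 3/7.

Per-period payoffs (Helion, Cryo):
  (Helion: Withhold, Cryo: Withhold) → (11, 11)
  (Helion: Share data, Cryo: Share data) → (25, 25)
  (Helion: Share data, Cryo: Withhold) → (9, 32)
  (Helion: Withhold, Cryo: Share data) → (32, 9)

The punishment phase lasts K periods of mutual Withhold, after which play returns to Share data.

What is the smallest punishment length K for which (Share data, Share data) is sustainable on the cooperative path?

2

Need Σ_{k=1}^{K} ρ^k ≥ (32−25)/(25−11) = 0.5000 at ρ = 3/7.
At K = 1 the sum is 0.4286 < 0.5000; at K = 2 it is 0.6122 ≥ 0.5000.
So the minimum punishment length is K = 2.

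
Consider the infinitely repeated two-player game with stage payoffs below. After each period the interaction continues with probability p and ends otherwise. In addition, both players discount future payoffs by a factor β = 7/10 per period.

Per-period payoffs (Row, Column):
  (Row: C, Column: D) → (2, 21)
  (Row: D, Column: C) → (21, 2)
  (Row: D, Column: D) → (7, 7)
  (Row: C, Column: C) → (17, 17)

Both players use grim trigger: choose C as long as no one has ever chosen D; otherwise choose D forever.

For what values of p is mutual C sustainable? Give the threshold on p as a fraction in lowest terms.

With continuation probability p and discount β, the effective per-period discount factor is βp.
Grim-trigger IC: βp ≥ (21−17)/(21−7) = 2/7.
So p ≥ (2/7)/(7/10) = 20/49.

20/49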